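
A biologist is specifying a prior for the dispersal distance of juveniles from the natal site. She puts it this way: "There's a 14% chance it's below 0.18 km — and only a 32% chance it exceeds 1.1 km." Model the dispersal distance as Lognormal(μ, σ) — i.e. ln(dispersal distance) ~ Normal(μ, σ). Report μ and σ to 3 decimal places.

If T ~ Lognormal(μ,σ) then ln T ~ Normal(μ,σ), so the p-quantile of ln T is μ + z_p·σ.
ln(0.18) = -1.715 and ln(1.1) = 0.09531; z_{0.14} = -1.08, z_{0.68} = 0.4677.
σ = (0.09531 − -1.715)/(0.4677 − (-1.08)) = 1.169.
μ = -1.715 − (-1.08)·1.169 = -0.452.

μ ≈ -0.452, σ ≈ 1.169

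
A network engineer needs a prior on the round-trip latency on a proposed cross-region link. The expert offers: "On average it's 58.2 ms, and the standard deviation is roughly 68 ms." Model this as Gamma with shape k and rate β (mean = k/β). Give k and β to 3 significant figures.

For Gamma(k, rate β): mean = k/β, variance = k/β², so CV = 1/√k.
CV = SD/mean = 68/58.2 = 1.168, hence k = 1/CV² = 0.733.
Then β = k/mean = 0.733/58.2 = 0.0126.

k ≈ 0.733, β ≈ 0.0126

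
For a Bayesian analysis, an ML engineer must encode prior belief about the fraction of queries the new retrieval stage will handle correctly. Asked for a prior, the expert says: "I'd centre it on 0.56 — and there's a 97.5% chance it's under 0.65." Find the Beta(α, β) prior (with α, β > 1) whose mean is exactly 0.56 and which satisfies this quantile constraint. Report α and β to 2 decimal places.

With mean 0.56 fixed, write α = 0.56s, β = 0.44s where s = α+β.
Need P(θ < 0.65) = 0.975 under Beta(0.56s, 0.44s). Normal approximation: (q−m)/√(m(1−m)/s) ≈ z_{0.975} = 1.96, so s ≈ 0.56·0.44·(1.96)²/(0.65−0.56)² = 116.9.
At s = 116.9: P(θ<0.65) ≈ 0.977. Adjusting to match 0.975 gives s ≈ 112.84.
So α = 0.56·112.84 ≈ 63.19, β = 0.44·112.84 ≈ 49.65.

α ≈ 63.19, β ≈ 49.65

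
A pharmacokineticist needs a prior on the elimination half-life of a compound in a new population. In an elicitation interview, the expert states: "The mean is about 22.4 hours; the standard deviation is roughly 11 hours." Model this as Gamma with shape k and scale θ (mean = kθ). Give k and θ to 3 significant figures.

k ≈ 4.15, θ ≈ 5.4

For Gamma(k, scale θ): mean = kθ, variance = kθ², so CV = 1/√k.
CV = SD/mean = 11/22.4 = 0.4911, hence k = 1/CV² = 4.15.
Then θ = mean/k = 22.4/4.15 = 5.4.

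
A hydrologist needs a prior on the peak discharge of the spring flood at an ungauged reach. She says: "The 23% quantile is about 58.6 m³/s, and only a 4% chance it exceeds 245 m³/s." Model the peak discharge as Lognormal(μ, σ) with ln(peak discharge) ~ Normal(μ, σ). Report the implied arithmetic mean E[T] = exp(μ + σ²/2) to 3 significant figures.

If T ~ Lognormal(μ,σ) then ln T ~ Normal(μ,σ), so the p-quantile of ln T is μ + z_p·σ.
ln(58.6) = 4.071 and ln(245) = 5.501; z_{0.23} = -0.7388, z_{0.96} = 1.751.
σ = (5.501 − 4.071)/(1.751 − (-0.7388)) = 0.575.
μ = 4.071 − (-0.7388)·0.575 = 4.495.
E[T] = exp(μ + σ²/2) = exp(4.495 + 0.1651) = 106 m³/s.

E[T] ≈ 106 m³/s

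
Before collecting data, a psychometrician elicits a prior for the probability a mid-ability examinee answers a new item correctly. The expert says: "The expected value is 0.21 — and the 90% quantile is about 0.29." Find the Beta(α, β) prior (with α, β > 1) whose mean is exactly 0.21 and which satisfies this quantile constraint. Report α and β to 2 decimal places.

α ≈ 9.42, β ≈ 35.42

With mean 0.21 fixed, write α = 0.21s, β = 0.79s where s = α+β.
Need P(θ < 0.29) = 0.9 under Beta(0.21s, 0.79s). Normal approximation: (q−m)/√(m(1−m)/s) ≈ z_{0.9} = 1.28, so s ≈ 0.21·0.79·(1.28)²/(0.29−0.21)² = 42.6.
At s = 42.6: P(θ<0.29) ≈ 0.895. Adjusting to match 0.9 gives s ≈ 44.83.
So α = 0.21·44.83 ≈ 9.42, β = 0.79·44.83 ≈ 35.42.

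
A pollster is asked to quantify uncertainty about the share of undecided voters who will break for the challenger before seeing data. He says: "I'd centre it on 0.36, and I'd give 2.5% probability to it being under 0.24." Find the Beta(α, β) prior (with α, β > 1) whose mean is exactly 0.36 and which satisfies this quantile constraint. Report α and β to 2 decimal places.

With mean 0.36 fixed, write α = 0.36s, β = 0.64s where s = α+β.
Need P(θ < 0.24) = 0.025 under Beta(0.36s, 0.64s). Normal approximation: (q−m)/√(m(1−m)/s) ≈ z_{0.025} = -1.96, so s ≈ 0.36·0.64·(-1.96)²/(0.24−0.36)² = 61.5.
At s = 61.5: P(θ<0.24) ≈ 0.019. Adjusting to match 0.025 gives s ≈ 55.32.
So α = 0.36·55.32 ≈ 19.92, β = 0.64·55.32 ≈ 35.41.

α ≈ 19.92, β ≈ 35.41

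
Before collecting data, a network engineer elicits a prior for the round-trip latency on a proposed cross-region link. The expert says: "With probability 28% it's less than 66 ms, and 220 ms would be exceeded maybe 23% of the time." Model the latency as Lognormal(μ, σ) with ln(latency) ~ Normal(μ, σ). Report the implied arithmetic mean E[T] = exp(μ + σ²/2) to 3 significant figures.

E[T] ≈ 170 ms

If T ~ Lognormal(μ,σ) then ln T ~ Normal(μ,σ), so the p-quantile of ln T is μ + z_p·σ.
ln(66) = 4.19 and ln(220) = 5.394; z_{0.28} = -0.5828, z_{0.77} = 0.7388.
σ = (5.394 − 4.19)/(0.7388 − (-0.5828)) = 0.911.
μ = 4.19 − (-0.5828)·0.911 = 4.721.
E[T] = exp(μ + σ²/2) = exp(4.721 + 0.4149) = 170 ms.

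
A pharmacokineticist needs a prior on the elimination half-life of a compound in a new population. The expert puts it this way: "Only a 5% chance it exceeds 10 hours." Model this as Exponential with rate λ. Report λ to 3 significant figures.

P(T > 10.0) = e^(−λ·10.0) = 0.05, so λ = −ln(0.05)/10.0 = 0.3.

λ ≈ 0.3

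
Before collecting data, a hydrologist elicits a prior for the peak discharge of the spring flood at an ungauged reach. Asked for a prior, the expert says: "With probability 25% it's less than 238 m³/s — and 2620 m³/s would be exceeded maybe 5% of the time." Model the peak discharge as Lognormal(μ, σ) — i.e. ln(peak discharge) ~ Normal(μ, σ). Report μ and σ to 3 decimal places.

μ ≈ 6.170, σ ≈ 1.034

If T ~ Lognormal(μ,σ) then ln T ~ Normal(μ,σ), so the p-quantile of ln T is μ + z_p·σ.
ln(238) = 5.472 and ln(2620) = 7.871; z_{0.25} = -0.6745, z_{0.95} = 1.645.
σ = (7.871 − 5.472)/(1.645 − (-0.6745)) = 1.034.
μ = 5.472 − (-0.6745)·1.034 = 6.170.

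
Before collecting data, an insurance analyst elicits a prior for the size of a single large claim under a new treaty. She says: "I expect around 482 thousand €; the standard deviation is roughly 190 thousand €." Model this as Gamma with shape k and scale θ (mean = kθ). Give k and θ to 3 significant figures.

For Gamma(k, scale θ): mean = kθ, variance = kθ², so CV = 1/√k.
CV = SD/mean = 190/482 = 0.3942, hence k = 1/CV² = 6.44.
Then θ = mean/k = 482/6.44 = 74.9.

k ≈ 6.44, θ ≈ 74.9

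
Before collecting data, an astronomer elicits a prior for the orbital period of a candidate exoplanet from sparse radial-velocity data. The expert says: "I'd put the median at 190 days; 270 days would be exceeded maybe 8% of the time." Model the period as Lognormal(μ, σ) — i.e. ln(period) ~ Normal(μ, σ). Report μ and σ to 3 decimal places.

μ ≈ 5.247, σ ≈ 0.250

If T ~ Lognormal(μ,σ) then ln T ~ Normal(μ,σ), so the p-quantile of ln T is μ + z_p·σ.
ln(190) = 5.247 and ln(270) = 5.598; z_{0.5} = 0, z_{0.92} = 1.405.
σ = (5.598 − 5.247)/(1.405 − (0)) = 0.250.
μ = 5.247 − (0)·0.250 = 5.247.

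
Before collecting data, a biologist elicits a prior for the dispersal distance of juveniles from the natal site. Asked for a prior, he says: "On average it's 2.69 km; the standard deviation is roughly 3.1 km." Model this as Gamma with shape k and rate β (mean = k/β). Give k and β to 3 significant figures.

For Gamma(k, rate β): mean = k/β, variance = k/β², so CV = 1/√k.
CV = SD/mean = 3.1/2.69 = 1.152, hence k = 1/CV² = 0.753.
Then β = k/mean = 0.753/2.69 = 0.28.

k ≈ 0.753, β ≈ 0.28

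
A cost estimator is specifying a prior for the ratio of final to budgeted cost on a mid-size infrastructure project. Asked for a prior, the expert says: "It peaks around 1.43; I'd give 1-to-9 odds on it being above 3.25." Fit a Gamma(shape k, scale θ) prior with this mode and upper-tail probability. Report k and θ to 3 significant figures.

Gamma(k,θ) with k>1 has mode (k−1)θ, so θ = 1.43/(k−1).
Need P(X < 3.25) = 0.9 with θ tied to k this way. Start at k = 2, θ = 1.43: P(X<3.25) ≈ 0.663.
Too low — raise k to concentrate. Iterating converges to k ≈ 3.85.
Then θ = 1.43/(3.85−1) ≈ 0.501.

k ≈ 3.85, θ ≈ 0.501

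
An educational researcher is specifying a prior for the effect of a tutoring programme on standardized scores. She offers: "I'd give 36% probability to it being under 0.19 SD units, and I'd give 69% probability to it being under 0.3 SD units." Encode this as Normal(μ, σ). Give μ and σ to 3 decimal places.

For Normal(μ,σ), the p-quantile is μ + z_p·σ. Here z_{0.36} = -0.3585, z_{0.69} = 0.4959.
So 0.19 = μ − 0.3585σ and 0.3 = μ + 0.4959σ.
Subtracting: σ = (0.3 − 0.19)/(0.4959 − (-0.3585)) = 0.129.
Then μ = 0.19 − (-0.3585)·0.129 = 0.236.

μ = 0.236, σ = 0.129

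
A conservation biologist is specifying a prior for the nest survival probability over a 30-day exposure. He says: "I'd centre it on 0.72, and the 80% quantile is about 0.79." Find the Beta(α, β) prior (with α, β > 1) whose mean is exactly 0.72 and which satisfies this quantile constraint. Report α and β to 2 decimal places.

α ≈ 21.67, β ≈ 8.43

With mean 0.72 fixed, write α = 0.72s, β = 0.28s where s = α+β.
Need P(θ < 0.79) = 0.8 under Beta(0.72s, 0.28s). Normal approximation: (q−m)/√(m(1−m)/s) ≈ z_{0.8} = 0.842, so s ≈ 0.72·0.28·(0.842)²/(0.79−0.72)² = 29.1.
At s = 29.1: P(θ<0.79) ≈ 0.796. Adjusting to match 0.8 gives s ≈ 30.10.
So α = 0.72·30.10 ≈ 21.67, β = 0.28·30.10 ≈ 8.43.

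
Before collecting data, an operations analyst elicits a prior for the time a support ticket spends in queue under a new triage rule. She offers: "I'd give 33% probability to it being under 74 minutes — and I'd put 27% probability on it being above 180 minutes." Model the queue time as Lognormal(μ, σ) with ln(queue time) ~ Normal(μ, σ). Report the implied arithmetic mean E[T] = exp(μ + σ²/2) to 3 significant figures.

E[T] ≈ 153 minutes

If T ~ Lognormal(μ,σ) then ln T ~ Normal(μ,σ), so the p-quantile of ln T is μ + z_p·σ.
ln(74) = 4.304 and ln(180) = 5.193; z_{0.33} = -0.4399, z_{0.73} = 0.6128.
σ = (5.193 − 4.304)/(0.6128 − (-0.4399)) = 0.844.
μ = 4.304 − (-0.4399)·0.844 = 4.676.
E[T] = exp(μ + σ²/2) = exp(4.676 + 0.3565) = 153 minutes.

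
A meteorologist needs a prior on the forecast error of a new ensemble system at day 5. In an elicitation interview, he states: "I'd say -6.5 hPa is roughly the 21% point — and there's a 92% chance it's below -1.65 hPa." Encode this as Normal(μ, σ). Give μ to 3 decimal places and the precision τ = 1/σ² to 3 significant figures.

The p-quantile of Normal(μ,σ) is μ + z_p·σ, with z_{0.21} = -0.8064 and z_{0.92} = 1.405.
Eliminate σ: μ = (z₂·x₁ − z₁·x₂)/(z₂ − z₁) = (1.405·-6.5 − (-0.8064)·-1.65)/2.211 = -4.731.
Then σ = (x₂ − x₁)/(z₂ − z₁) = (-1.65 − -6.5)/2.211 = 2.193.
Precision τ = 1/σ² = 1/2.193² = 0.208.

μ = -4.731, τ = 0.208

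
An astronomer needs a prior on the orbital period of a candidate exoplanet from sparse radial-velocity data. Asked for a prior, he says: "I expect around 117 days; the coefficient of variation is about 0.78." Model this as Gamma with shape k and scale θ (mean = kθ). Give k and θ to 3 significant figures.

k ≈ 1.64, θ ≈ 71.2

For Gamma(k, scale θ): mean = kθ, variance = kθ², so CV = 1/√k.
CV = 0.78, hence k = 1/CV² = 1.64.
Then θ = mean/k = 117/1.64 = 71.2.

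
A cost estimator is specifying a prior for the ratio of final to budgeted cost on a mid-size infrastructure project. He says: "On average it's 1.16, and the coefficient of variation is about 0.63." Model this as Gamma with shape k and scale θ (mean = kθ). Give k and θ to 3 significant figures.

k ≈ 2.52, θ ≈ 0.46

For Gamma(k, scale θ): mean = kθ, variance = kθ², so CV = 1/√k.
CV = 0.63, hence k = 1/CV² = 2.52.
Then θ = mean/k = 1.16/2.52 = 0.46.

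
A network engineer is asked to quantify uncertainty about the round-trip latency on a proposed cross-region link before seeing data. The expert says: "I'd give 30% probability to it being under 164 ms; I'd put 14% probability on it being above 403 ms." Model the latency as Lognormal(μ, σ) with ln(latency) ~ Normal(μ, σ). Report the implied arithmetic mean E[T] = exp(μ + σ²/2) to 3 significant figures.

E[T] ≈ 257 ms

If T ~ Lognormal(μ,σ) then ln T ~ Normal(μ,σ), so the p-quantile of ln T is μ + z_p·σ.
ln(164) = 5.1 and ln(403) = 5.999; z_{0.3} = -0.5244, z_{0.86} = 1.08.
σ = (5.999 − 5.1)/(1.08 − (-0.5244)) = 0.560.
μ = 5.1 − (-0.5244)·0.560 = 5.394.
E[T] = exp(μ + σ²/2) = exp(5.394 + 0.1569) = 257 ms.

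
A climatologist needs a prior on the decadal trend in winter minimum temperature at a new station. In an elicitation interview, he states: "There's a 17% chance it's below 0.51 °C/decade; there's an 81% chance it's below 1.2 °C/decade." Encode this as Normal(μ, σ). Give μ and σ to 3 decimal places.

The p-quantile of Normal(μ,σ) is μ + z_p·σ, with z_{0.17} = -0.9542 and z_{0.81} = 0.8779.
Eliminate σ: μ = (z₂·x₁ − z₁·x₂)/(z₂ − z₁) = (0.8779·0.51 − (-0.9542)·1.2)/1.832 = 0.869.
Then σ = (x₂ − x₁)/(z₂ − z₁) = (1.2 − 0.51)/1.832 = 0.377.

μ = 0.869, σ = 0.377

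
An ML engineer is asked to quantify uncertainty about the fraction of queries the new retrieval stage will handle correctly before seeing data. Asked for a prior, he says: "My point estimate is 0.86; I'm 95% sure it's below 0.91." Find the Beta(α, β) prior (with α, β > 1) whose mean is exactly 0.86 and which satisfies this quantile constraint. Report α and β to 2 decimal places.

With mean 0.86 fixed, write α = 0.86s, β = 0.14s where s = α+β.
Need P(θ < 0.91) = 0.95 under Beta(0.86s, 0.14s). Normal approximation: (q−m)/√(m(1−m)/s) ≈ z_{0.95} = 1.64, so s ≈ 0.86·0.14·(1.64)²/(0.91−0.86)² = 130.3.
At s = 130.3: P(θ<0.91) ≈ 0.963. Adjusting to match 0.95 gives s ≈ 111.09.
So α = 0.86·111.09 ≈ 95.54, β = 0.14·111.09 ≈ 15.55.

α ≈ 95.54, β ≈ 15.55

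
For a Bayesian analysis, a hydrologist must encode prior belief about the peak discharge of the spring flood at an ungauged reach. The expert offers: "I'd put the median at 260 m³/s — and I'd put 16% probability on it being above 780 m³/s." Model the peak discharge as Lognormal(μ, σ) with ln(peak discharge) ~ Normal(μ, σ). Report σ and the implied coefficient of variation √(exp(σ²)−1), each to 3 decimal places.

If T ~ Lognormal(μ,σ) then ln T ~ Normal(μ,σ), so the p-quantile of ln T is μ + z_p·σ.
ln(260) = 5.561 and ln(780) = 6.659; z_{0.5} = 0, z_{0.84} = 0.9945.
σ = (6.659 − 5.561)/(0.9945 − (0)) = 1.105.
μ = 5.561 − (0)·1.105 = 5.561.
CV = √(exp(σ²)−1) = √(exp(1.2204)−1) = 1.546.

σ ≈ 1.105, CV ≈ 1.546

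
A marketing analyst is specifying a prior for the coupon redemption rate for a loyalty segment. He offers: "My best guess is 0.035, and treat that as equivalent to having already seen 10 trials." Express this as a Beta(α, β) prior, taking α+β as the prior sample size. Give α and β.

α = 0.35, β = 9.65

Under the effective-sample-size interpretation, Beta(α, β) has prior mean α/(α+β) and prior sample size α+β.
So α+β = 10 and α/(α+β) = 0.035, giving α = 0.035·10 = 0.35 and β = 10 − 0.35 = 9.65.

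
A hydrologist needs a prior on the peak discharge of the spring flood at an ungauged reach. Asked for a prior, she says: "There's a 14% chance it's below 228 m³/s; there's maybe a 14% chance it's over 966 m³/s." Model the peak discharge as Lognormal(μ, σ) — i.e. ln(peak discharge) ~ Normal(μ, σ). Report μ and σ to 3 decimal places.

If T ~ Lognormal(μ,σ) then ln T ~ Normal(μ,σ), so the p-quantile of ln T is μ + z_p·σ.
ln(228) = 5.429 and ln(966) = 6.873; z_{0.14} = -1.08, z_{0.86} = 1.08.
σ = (6.873 − 5.429)/(1.08 − (-1.08)) = 0.668.
μ = 5.429 − (-1.08)·0.668 = 6.151.

μ ≈ 6.151, σ ≈ 0.668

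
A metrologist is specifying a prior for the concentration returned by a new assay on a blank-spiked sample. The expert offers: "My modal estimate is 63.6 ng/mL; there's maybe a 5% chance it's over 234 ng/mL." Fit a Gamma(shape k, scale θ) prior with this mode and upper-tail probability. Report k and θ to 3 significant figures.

k ≈ 2.51, θ ≈ 42.2

Gamma(k,θ) with k>1 has mode (k−1)θ, so θ = 63.6/(k−1).
Need P(X < 234) = 0.95 with θ tied to k this way. Start at k = 2, θ = 63.6: P(X<234) ≈ 0.882.
Too low — raise k to concentrate. Iterating converges to k ≈ 2.51.
Then θ = 63.6/(2.51−1) ≈ 42.2.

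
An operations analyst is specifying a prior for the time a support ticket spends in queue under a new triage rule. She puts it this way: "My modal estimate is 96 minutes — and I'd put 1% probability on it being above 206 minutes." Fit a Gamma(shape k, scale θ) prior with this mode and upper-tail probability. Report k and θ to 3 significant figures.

Gamma(k,θ) with k>1 has mode (k−1)θ, so θ = 96/(k−1).
Need P(X < 206) = 0.99 with θ tied to k this way. Start at k = 2, θ = 96: P(X<206) ≈ 0.632.
Too low — raise k to concentrate. Iterating converges to k ≈ 9.31.
Then θ = 96/(9.31−1) ≈ 11.6.

k ≈ 9.31, θ ≈ 11.6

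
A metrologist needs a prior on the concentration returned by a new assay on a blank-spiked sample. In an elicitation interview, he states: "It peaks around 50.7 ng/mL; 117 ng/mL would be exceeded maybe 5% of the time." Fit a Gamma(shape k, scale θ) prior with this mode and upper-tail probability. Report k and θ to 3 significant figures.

Gamma(k,θ) with k>1 has mode (k−1)θ, so θ = 50.7/(k−1).
Need P(X < 117) = 0.95 with θ tied to k this way. Start at k = 2, θ = 50.7: P(X<117) ≈ 0.671.
Too low — raise k to concentrate. Iterating converges to k ≈ 4.92.
Then θ = 50.7/(4.92−1) ≈ 12.9.

k ≈ 4.92, θ ≈ 12.9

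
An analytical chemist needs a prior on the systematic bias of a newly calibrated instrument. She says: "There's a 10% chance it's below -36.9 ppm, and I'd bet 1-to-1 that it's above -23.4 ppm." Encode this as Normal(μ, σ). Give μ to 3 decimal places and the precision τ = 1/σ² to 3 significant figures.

μ = -23.400, τ = 0.00901

The p-quantile of Normal(μ,σ) is μ + z_p·σ, with z_{0.1} = -1.282 and z_{0.5} = 0.
Eliminate σ: μ = (z₂·x₁ − z₁·x₂)/(z₂ − z₁) = (0·-36.9 − (-1.282)·-23.4)/1.282 = -23.400.
Then σ = (x₂ − x₁)/(z₂ − z₁) = (-23.4 − -36.9)/1.282 = 10.534.
Precision τ = 1/σ² = 1/10.53² = 0.00901.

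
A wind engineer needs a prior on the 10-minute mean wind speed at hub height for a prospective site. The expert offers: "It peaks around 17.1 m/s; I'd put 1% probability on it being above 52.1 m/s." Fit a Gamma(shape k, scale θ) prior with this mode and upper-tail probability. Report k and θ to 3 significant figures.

Gamma(k,θ) with k>1 has mode (k−1)θ, so θ = 17.1/(k−1).
Need P(X < 52.1) = 0.99 with θ tied to k this way. Start at k = 2, θ = 17.1: P(X<52.1) ≈ 0.808.
Too low — raise k to concentrate. Iterating converges to k ≈ 4.61.
Then θ = 17.1/(4.61−1) ≈ 4.73.

k ≈ 4.61, θ ≈ 4.73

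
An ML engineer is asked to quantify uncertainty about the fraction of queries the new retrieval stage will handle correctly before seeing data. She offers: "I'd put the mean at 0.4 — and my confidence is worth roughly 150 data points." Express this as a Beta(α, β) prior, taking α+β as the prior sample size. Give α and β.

Under the effective-sample-size interpretation, Beta(α, β) has prior mean α/(α+β) and prior sample size α+β.
So α+β = 150 and α/(α+β) = 0.4, giving α = 0.4·150 = 60 and β = 150 − 60 = 90.

α = 60, β = 90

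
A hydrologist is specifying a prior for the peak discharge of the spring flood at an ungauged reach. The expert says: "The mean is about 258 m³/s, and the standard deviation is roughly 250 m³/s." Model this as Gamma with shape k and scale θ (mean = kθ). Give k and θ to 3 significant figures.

For Gamma(k, scale θ): mean = kθ, variance = kθ², so CV = 1/√k.
CV = SD/mean = 250/258 = 0.969, hence k = 1/CV² = 1.07.
Then θ = mean/k = 258/1.07 = 242.

k ≈ 1.07, θ ≈ 242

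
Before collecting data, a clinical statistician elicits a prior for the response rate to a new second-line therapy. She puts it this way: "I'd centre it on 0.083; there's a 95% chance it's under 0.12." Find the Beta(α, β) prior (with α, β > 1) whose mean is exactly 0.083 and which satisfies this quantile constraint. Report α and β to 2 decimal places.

With mean 0.083 fixed, write α = 0.083s, β = 0.917s where s = α+β.
Need P(θ < 0.12) = 0.95 under Beta(0.083s, 0.917s). Normal approximation: (q−m)/√(m(1−m)/s) ≈ z_{0.95} = 1.64, so s ≈ 0.083·0.917·(1.64)²/(0.12−0.083)² = 150.4.
At s = 150.4: P(θ<0.12) ≈ 0.939. Adjusting to match 0.95 gives s ≈ 172.48.
So α = 0.083·172.48 ≈ 14.32, β = 0.917·172.48 ≈ 158.16.

α ≈ 14.32, β ≈ 158.16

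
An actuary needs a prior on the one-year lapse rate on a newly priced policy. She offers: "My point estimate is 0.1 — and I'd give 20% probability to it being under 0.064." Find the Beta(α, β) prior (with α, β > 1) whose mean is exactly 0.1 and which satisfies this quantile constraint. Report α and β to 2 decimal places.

With mean 0.1 fixed, write α = 0.1s, β = 0.9s where s = α+β.
Need P(θ < 0.064) = 0.2 under Beta(0.1s, 0.9s). Normal approximation: (q−m)/√(m(1−m)/s) ≈ z_{0.2} = -0.842, so s ≈ 0.1·0.9·(-0.842)²/(0.064−0.1)² = 49.2.
At s = 49.2: P(θ<0.064) ≈ 0.205. Adjusting to match 0.2 gives s ≈ 50.95.
So α = 0.1·50.95 ≈ 5.10, β = 0.9·50.95 ≈ 45.86.

α ≈ 5.10, β ≈ 45.86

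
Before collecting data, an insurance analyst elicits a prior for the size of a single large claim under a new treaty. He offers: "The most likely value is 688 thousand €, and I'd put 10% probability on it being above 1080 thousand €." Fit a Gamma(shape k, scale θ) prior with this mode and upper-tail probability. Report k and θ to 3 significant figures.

k ≈ 10.2, θ ≈ 74.7

Gamma(k,θ) with k>1 has mode (k−1)θ, so θ = 688/(k−1).
Need P(X < 1080) = 0.9 with θ tied to k this way. Start at k = 2, θ = 688: P(X<1080) ≈ 0.465.
Too low — raise k to concentrate. Iterating converges to k ≈ 10.2.
Then θ = 688/(10.2−1) ≈ 74.7.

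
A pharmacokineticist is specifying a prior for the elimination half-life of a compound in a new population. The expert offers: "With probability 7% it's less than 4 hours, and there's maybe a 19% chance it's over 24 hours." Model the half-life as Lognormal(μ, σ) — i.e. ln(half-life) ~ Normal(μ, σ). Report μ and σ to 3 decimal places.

If T ~ Lognormal(μ,σ) then ln T ~ Normal(μ,σ), so the p-quantile of ln T is μ + z_p·σ.
ln(4) = 1.386 and ln(24) = 3.178; z_{0.07} = -1.476, z_{0.81} = 0.8779.
σ = (3.178 − 1.386)/(0.8779 − (-1.476)) = 0.761.
μ = 1.386 − (-1.476)·0.761 = 2.510.

μ ≈ 2.510, σ ≈ 0.761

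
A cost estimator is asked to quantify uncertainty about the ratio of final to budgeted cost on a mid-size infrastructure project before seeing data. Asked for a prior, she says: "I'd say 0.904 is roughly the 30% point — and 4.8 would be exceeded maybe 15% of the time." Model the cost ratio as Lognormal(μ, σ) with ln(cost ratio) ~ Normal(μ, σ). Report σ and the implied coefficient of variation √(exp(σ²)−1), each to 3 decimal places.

If T ~ Lognormal(μ,σ) then ln T ~ Normal(μ,σ), so the p-quantile of ln T is μ + z_p·σ.
ln(0.904) = -0.1009 and ln(4.8) = 1.569; z_{0.3} = -0.5244, z_{0.85} = 1.036.
σ = (1.569 − -0.1009)/(1.036 − (-0.5244)) = 1.070.
μ = -0.1009 − (-0.5244)·1.070 = 0.460.
CV = √(exp(σ²)−1) = √(exp(1.1441)−1) = 1.463.

σ ≈ 1.070, CV ≈ 1.463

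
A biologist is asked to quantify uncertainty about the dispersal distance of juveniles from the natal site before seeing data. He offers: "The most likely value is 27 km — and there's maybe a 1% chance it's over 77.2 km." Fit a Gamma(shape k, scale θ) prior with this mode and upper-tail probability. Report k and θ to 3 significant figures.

k ≈ 5.13, θ ≈ 6.54

Gamma(k,θ) with k>1 has mode (k−1)θ, so θ = 27/(k−1).
Need P(X < 77.2) = 0.99 with θ tied to k this way. Start at k = 2, θ = 27: P(X<77.2) ≈ 0.779.
Too low — raise k to concentrate. Iterating converges to k ≈ 5.13.
Then θ = 27/(5.13−1) ≈ 6.54.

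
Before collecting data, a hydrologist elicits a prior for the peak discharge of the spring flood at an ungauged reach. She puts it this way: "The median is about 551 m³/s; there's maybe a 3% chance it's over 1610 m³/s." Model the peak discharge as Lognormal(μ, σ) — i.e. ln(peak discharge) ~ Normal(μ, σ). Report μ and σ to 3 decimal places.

If T ~ Lognormal(μ,σ) then ln T ~ Normal(μ,σ), so the p-quantile of ln T is μ + z_p·σ.
ln(551) = 6.312 and ln(1610) = 7.384; z_{0.5} = 0, z_{0.97} = 1.881.
σ = (7.384 − 6.312)/(1.881 − (0)) = 0.570.
μ = 6.312 − (0)·0.570 = 6.312.

μ ≈ 6.312, σ ≈ 0.570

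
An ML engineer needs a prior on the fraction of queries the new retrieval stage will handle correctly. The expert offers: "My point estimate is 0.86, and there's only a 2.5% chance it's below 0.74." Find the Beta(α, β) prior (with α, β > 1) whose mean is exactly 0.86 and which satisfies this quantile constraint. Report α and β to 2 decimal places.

α ≈ 35.25, β ≈ 5.74

With mean 0.86 fixed, write α = 0.86s, β = 0.14s where s = α+β.
Need P(θ < 0.74) = 0.025 under Beta(0.86s, 0.14s). Normal approximation: (q−m)/√(m(1−m)/s) ≈ z_{0.025} = -1.96, so s ≈ 0.86·0.14·(-1.96)²/(0.74−0.86)² = 32.1.
At s = 32.1: P(θ<0.74) ≈ 0.039. Adjusting to match 0.025 gives s ≈ 40.99.
So α = 0.86·40.99 ≈ 35.25, β = 0.14·40.99 ≈ 5.74.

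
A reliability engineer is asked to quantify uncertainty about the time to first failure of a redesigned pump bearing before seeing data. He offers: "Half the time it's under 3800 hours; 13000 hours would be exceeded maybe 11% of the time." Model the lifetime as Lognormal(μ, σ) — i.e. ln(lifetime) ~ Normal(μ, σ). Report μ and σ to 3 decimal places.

μ ≈ 8.243, σ ≈ 1.003

If T ~ Lognormal(μ,σ) then ln T ~ Normal(μ,σ), so the p-quantile of ln T is μ + z_p·σ.
ln(3800) = 8.243 and ln(13000) = 9.473; z_{0.5} = 0, z_{0.89} = 1.227.
σ = (9.473 − 8.243)/(1.227 − (0)) = 1.003.
μ = 8.243 − (0)·1.003 = 8.243.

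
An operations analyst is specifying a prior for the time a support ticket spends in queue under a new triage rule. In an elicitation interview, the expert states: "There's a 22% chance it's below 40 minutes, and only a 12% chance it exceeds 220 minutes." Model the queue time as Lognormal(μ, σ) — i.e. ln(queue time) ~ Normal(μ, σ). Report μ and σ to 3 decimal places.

μ ≈ 4.365, σ ≈ 0.875

If T ~ Lognormal(μ,σ) then ln T ~ Normal(μ,σ), so the p-quantile of ln T is μ + z_p·σ.
ln(40) = 3.689 and ln(220) = 5.394; z_{0.22} = -0.7722, z_{0.88} = 1.175.
σ = (5.394 − 3.689)/(1.175 − (-0.7722)) = 0.875.
μ = 3.689 − (-0.7722)·0.875 = 4.365.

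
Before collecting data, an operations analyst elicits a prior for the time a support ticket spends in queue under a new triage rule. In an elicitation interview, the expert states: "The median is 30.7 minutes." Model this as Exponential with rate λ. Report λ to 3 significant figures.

λ ≈ 0.0226

Exponential median = ln 2 / λ, so λ = ln 2 / 30.7 = 0.0226.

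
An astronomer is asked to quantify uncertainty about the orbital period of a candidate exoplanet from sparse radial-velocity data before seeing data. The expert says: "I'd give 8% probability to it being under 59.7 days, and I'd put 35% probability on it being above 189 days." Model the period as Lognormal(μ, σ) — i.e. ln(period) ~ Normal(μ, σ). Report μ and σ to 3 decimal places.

μ ≈ 4.994, σ ≈ 0.644

If T ~ Lognormal(μ,σ) then ln T ~ Normal(μ,σ), so the p-quantile of ln T is μ + z_p·σ.
ln(59.7) = 4.089 and ln(189) = 5.242; z_{0.08} = -1.405, z_{0.65} = 0.3853.
σ = (5.242 − 4.089)/(0.3853 − (-1.405)) = 0.644.
μ = 4.089 − (-1.405)·0.644 = 4.994.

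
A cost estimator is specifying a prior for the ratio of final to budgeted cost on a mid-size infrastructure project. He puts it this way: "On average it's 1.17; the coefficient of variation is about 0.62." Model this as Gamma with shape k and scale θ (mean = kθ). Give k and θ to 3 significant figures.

k ≈ 2.6, θ ≈ 0.45

For Gamma(k, scale θ): mean = kθ, variance = kθ², so CV = 1/√k.
CV = 0.62, hence k = 1/CV² = 2.6.
Then θ = mean/k = 1.17/2.6 = 0.45.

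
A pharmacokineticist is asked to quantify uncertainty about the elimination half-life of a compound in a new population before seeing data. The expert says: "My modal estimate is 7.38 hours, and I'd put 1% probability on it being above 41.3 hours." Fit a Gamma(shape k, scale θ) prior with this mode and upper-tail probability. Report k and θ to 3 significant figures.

Gamma(k,θ) with k>1 has mode (k−1)θ, so θ = 7.38/(k−1).
Need P(X < 41.3) = 0.99 with θ tied to k this way. Start at k = 2, θ = 7.38: P(X<41.3) ≈ 0.976.
Too low — raise k to concentrate. Iterating converges to k ≈ 2.28.
Then θ = 7.38/(2.28−1) ≈ 5.78.

k ≈ 2.28, θ ≈ 5.78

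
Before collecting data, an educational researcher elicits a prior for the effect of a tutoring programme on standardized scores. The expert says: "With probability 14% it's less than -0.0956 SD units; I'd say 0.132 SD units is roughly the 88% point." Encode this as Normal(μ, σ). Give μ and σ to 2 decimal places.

μ = 0.01, σ = 0.10

For Normal(μ,σ), the p-quantile is μ + z_p·σ. Here z_{0.14} = -1.08, z_{0.88} = 1.175.
So -0.0956 = μ − 1.08σ and 0.132 = μ + 1.175σ.
Subtracting: σ = (0.132 − -0.0956)/(1.175 − (-1.08)) = 0.10.
Then μ = -0.0956 − (-1.08)·0.10 = 0.01.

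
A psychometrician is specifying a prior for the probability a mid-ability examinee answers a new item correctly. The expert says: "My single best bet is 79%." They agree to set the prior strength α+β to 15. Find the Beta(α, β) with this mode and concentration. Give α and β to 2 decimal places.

α = 11.27, β = 3.73

For α,β > 1 the Beta mode is (α−1)/(α+β−2). With α+β = 15, the mode is (α−1)/13.
Set (α−1)/13 = 0.79 → α = 1 + 0.79·13 = 11.27.
β = 15 − α = 3.73.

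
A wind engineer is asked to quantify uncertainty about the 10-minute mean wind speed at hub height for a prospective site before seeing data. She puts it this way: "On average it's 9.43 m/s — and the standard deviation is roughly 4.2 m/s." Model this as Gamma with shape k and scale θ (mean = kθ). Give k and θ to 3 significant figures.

k ≈ 5.04, θ ≈ 1.87

For Gamma(k, scale θ): mean = kθ, variance = kθ², so CV = 1/√k.
CV = SD/mean = 4.2/9.43 = 0.4454, hence k = 1/CV² = 5.04.
Then θ = mean/k = 9.43/5.04 = 1.87.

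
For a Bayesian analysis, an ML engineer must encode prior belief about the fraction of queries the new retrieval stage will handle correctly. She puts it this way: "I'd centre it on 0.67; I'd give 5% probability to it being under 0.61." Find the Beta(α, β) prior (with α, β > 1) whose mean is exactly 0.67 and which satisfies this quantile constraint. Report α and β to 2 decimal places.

With mean 0.67 fixed, write α = 0.67s, β = 0.33s where s = α+β.
Need P(θ < 0.61) = 0.05 under Beta(0.67s, 0.33s). Normal approximation: (q−m)/√(m(1−m)/s) ≈ z_{0.05} = -1.64, so s ≈ 0.67·0.33·(-1.64)²/(0.61−0.67)² = 166.2.
At s = 166.2: P(θ<0.61) ≈ 0.053. Adjusting to match 0.05 gives s ≈ 171.62.
So α = 0.67·171.62 ≈ 114.99, β = 0.33·171.62 ≈ 56.63.

α ≈ 114.99, β ≈ 56.63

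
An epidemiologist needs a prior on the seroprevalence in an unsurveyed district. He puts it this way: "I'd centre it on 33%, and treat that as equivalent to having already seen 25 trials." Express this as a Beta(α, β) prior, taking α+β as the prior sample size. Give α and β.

Under the effective-sample-size interpretation, Beta(α, β) has prior mean α/(α+β) and prior sample size α+β.
So α+β = 25 and α/(α+β) = 0.33, giving α = 0.33·25 = 8.25 and β = 25 − 8.25 = 16.75.

α = 8.25, β = 16.75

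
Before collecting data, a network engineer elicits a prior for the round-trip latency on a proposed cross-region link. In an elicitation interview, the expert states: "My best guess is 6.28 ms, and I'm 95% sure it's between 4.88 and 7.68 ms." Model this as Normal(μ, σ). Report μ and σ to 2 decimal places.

A symmetric 95% interval runs μ ± z·σ with z = 1.96.
Half-width = 1.4, so σ = 1.4/1.96 = 0.71.
μ is the stated best guess, 6.28.

μ = 6.28, σ = 0.71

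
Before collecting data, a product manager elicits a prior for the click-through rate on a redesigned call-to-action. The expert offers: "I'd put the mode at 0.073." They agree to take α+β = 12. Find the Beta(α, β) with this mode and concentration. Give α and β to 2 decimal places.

α = 1.73, β = 10.27

For α,β > 1 the Beta mode is (α−1)/(α+β−2). With α+β = 12, the mode is (α−1)/10.
Set (α−1)/10 = 0.073 → α = 1 + 0.073·10 = 1.73.
β = 12 − α = 10.27.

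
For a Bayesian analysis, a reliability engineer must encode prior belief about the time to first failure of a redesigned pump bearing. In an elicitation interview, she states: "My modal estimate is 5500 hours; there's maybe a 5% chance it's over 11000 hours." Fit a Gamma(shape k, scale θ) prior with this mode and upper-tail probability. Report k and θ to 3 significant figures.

Gamma(k,θ) with k>1 has mode (k−1)θ, so θ = 5500/(k−1).
Need P(X < 11000) = 0.95 with θ tied to k this way. Start at k = 2, θ = 5500: P(X<11000) ≈ 0.594.
Too low — raise k to concentrate. Iterating converges to k ≈ 6.77.
Then θ = 5500/(6.77−1) ≈ 953.

k ≈ 6.77, θ ≈ 953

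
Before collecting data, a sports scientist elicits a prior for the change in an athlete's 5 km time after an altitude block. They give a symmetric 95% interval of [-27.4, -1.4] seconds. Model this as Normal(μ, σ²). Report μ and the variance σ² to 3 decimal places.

μ = -14.400, σ² = 43.994

A symmetric 95% interval runs μ ± z·σ with z = 1.96.
Half-width = 13, so σ = 13/1.96 = 6.6328 and σ² = 43.994.
μ is the interval midpoint, -14.400.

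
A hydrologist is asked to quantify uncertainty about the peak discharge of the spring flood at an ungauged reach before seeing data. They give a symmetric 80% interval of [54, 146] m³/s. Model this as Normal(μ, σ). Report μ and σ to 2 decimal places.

A symmetric 80% interval runs μ ± z·σ with z = 1.282.
Half-width = 46, so σ = 46/1.282 = 35.89.
μ is the interval midpoint, 100.00.

μ = 100.00, σ = 35.89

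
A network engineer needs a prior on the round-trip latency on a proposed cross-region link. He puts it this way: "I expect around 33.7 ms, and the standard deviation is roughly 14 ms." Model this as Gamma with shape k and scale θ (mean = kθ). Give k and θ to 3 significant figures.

For Gamma(k, scale θ): mean = kθ, variance = kθ², so CV = 1/√k.
CV = SD/mean = 14/33.7 = 0.4154, hence k = 1/CV² = 5.79.
Then θ = mean/k = 33.7/5.79 = 5.82.

k ≈ 5.79, θ ≈ 5.82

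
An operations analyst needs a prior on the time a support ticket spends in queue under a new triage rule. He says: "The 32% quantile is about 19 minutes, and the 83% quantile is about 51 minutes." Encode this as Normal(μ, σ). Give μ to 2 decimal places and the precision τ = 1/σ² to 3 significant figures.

For Normal(μ,σ), the p-quantile is μ + z_p·σ. Here z_{0.32} = -0.4677, z_{0.83} = 0.9542.
So 19 = μ − 0.4677σ and 51 = μ + 0.9542σ.
Subtracting: σ = (51 − 19)/(0.9542 − (-0.4677)) = 22.51.
Then μ = 19 − (-0.4677)·22.51 = 29.53.
Precision τ = 1/σ² = 1/22.51² = 0.00197.

μ = 29.53, τ = 0.00197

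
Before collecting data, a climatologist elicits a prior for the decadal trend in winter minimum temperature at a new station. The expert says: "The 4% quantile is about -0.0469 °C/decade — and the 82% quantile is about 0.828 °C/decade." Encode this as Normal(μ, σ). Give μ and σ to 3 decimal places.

The p-quantile of Normal(μ,σ) is μ + z_p·σ, with z_{0.04} = -1.751 and z_{0.82} = 0.9154.
Eliminate σ: μ = (z₂·x₁ − z₁·x₂)/(z₂ − z₁) = (0.9154·-0.0469 − (-1.751)·0.828)/2.666 = 0.528.
Then σ = (x₂ − x₁)/(z₂ − z₁) = (0.828 − -0.0469)/2.666 = 0.328.

μ = 0.528, σ = 0.328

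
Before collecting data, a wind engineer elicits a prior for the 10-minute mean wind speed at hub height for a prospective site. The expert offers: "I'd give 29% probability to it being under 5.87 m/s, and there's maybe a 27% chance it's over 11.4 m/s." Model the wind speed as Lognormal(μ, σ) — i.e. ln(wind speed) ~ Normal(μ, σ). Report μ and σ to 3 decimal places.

If T ~ Lognormal(μ,σ) then ln T ~ Normal(μ,σ), so the p-quantile of ln T is μ + z_p·σ.
ln(5.87) = 1.77 and ln(11.4) = 2.434; z_{0.29} = -0.5534, z_{0.73} = 0.6128.
σ = (2.434 − 1.77)/(0.6128 − (-0.5534)) = 0.569.
μ = 1.77 − (-0.5534)·0.569 = 2.085.

μ ≈ 2.085, σ ≈ 0.569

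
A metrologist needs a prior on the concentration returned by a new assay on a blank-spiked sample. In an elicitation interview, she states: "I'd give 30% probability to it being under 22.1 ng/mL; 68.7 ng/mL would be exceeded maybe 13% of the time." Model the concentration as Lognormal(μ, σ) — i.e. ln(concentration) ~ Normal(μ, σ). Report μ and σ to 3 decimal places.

If T ~ Lognormal(μ,σ) then ln T ~ Normal(μ,σ), so the p-quantile of ln T is μ + z_p·σ.
ln(22.1) = 3.096 and ln(68.7) = 4.23; z_{0.3} = -0.5244, z_{0.87} = 1.126.
σ = (4.23 − 3.096)/(1.126 − (-0.5244)) = 0.687.
μ = 3.096 − (-0.5244)·0.687 = 3.456.

μ ≈ 3.456, σ ≈ 0.687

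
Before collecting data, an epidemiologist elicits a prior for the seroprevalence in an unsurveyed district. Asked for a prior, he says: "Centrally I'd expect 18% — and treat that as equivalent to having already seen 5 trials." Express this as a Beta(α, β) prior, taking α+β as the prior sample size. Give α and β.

Under the effective-sample-size interpretation, Beta(α, β) has prior mean α/(α+β) and prior sample size α+β.
So α+β = 5 and α/(α+β) = 0.18, giving α = 0.18·5 = 0.9 and β = 5 − 0.9 = 4.1.

α = 0.9, β = 4.1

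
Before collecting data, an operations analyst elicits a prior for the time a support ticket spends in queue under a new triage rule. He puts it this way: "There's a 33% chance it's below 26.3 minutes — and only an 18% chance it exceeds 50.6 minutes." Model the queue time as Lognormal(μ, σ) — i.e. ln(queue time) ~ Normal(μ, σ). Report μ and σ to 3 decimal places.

μ ≈ 3.482, σ ≈ 0.483

If T ~ Lognormal(μ,σ) then ln T ~ Normal(μ,σ), so the p-quantile of ln T is μ + z_p·σ.
ln(26.3) = 3.27 and ln(50.6) = 3.924; z_{0.33} = -0.4399, z_{0.82} = 0.9154.
σ = (3.924 − 3.27)/(0.9154 − (-0.4399)) = 0.483.
μ = 3.27 − (-0.4399)·0.483 = 3.482.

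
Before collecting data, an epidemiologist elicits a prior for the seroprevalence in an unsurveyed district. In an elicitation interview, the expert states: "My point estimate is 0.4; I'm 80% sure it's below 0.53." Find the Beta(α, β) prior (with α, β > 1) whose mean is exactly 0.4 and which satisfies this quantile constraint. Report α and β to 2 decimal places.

With mean 0.4 fixed, write α = 0.4s, β = 0.6s where s = α+β.
Need P(θ < 0.53) = 0.8 under Beta(0.4s, 0.6s). Normal approximation: (q−m)/√(m(1−m)/s) ≈ z_{0.8} = 0.842, so s ≈ 0.4·0.6·(0.842)²/(0.53−0.4)² = 10.1.
At s = 10.1: P(θ<0.53) ≈ 0.802. Adjusting to match 0.8 gives s ≈ 9.87.
So α = 0.4·9.87 ≈ 3.95, β = 0.6·9.87 ≈ 5.92.

α ≈ 3.95, β ≈ 5.92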